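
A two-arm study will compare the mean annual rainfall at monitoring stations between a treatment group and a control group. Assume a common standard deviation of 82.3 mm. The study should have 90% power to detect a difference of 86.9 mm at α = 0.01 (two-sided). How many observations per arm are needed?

27 per group

For two equal groups, n per group = 2·((z_{α/2} + z_β)·σ/δ)².
z_{α/2} = 2.576; z_β = 1.282 (power 90%).
n = 2 × (3.858 × 82.3 / 86.9)² = 2 × 13.35 = 26.70
Round up: n = 27 per group.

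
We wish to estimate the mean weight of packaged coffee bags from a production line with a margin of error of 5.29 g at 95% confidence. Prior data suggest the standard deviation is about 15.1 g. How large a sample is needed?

For a mean, the margin of error is E = z·σ/√n, so n = (zσ/E)².
At 95% confidence, z = 1.960.
n = (1.960 × 15.1 / 5.29)² = 31.30
Round up: n = 32.

32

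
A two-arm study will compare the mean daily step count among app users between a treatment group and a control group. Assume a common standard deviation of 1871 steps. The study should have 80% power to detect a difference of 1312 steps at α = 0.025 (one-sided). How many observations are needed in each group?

32 per group

For two equal groups, n per group = 2·((z_α + z_β)·σ/δ)².
z_α = 1.960; z_β = 0.842 (power 80%).
n = 2 × (2.802 × 1871 / 1312)² = 2 × 15.97 = 31.94
Round up: n = 32 per group.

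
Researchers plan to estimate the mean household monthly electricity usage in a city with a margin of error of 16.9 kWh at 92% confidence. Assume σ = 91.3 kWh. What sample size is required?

n = 90

For a mean, the margin of error is E = z·σ/√n, so n = (zσ/E)².
At 92% confidence, z = 1.751.
n = (1.751 × 91.3 / 16.9)² = 89.48
Round up: n = 90.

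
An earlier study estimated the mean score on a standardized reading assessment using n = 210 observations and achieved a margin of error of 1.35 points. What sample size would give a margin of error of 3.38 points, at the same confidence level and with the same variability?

Margin of error scales as 1/√n, so n₂ = n₁·(E₁/E₂)².
n₂ = 210 × (1.35/3.38)² = 210 × 0.1595 = 33.49
Round up: n₂ = 34.

34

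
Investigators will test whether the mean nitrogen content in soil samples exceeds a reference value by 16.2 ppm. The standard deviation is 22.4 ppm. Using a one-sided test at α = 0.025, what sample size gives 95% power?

25

For a one-sample z-test, n = ((z_α + z_β)·σ/δ)².
z_α = 1.960 (one-sided α = 0.025); z_β = 1.645 (power 95% → β = 0.05).
n = (3.605 × 22.4 / 16.2)² = 24.85
Round up: n = 25.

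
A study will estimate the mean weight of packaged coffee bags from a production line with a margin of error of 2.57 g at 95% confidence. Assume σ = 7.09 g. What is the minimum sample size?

30

For a mean, the margin of error is E = z·σ/√n, so n = (zσ/E)².
At 95% confidence, z = 1.960.
n = (1.960 × 7.09 / 2.57)² = 29.24
Round up: n = 30.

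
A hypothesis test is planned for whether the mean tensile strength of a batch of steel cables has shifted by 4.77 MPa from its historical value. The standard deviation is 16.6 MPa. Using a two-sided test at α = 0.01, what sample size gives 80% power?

142

For a one-sample z-test, n = ((z_{α/2} + z_β)·σ/δ)².
z_{α/2} = 2.576 (two-sided α = 0.01); z_β = 0.842 (power 80% → β = 0.2).
n = (3.418 × 16.6 / 4.77)² = 141.49
Round up: n = 142.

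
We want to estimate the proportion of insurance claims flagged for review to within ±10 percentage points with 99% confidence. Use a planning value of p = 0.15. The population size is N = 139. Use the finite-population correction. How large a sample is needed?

For a proportion with margin E = 0.1 at 99% confidence, z = 2.576.
n = p̂(1−p̂)(z/E)² = 0.15 × 0.85 × (2.576/0.1)² = 84.61 — call this n₀.
Finite-population correction with N = 139: n = n₀ / (1 + (n₀−1)/N) = 84.61 / 1.602 = 52.82
Round up: n = 53.

n = 53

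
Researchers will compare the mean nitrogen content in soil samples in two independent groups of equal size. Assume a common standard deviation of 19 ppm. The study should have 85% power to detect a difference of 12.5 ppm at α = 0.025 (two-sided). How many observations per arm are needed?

For two equal groups, n per group = 2·((z_{α/2} + z_β)·σ/δ)².
z_{α/2} = 2.241; z_β = 1.036 (power 85%).
n = 2 × (3.277 × 19 / 12.5)² = 2 × 24.81 = 49.62
Round up: n = 50 per group.

50 per group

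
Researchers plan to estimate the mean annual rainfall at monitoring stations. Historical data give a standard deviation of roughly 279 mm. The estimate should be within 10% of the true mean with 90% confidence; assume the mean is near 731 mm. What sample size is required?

40

For a mean, the margin of error is E = z·σ/√n, so n = (zσ/E)².
At 90% confidence, z = 1.645.
E = 10% of 731 = 73.1 mm.
n = (1.645 × 279 / 73.1)² = 39.42
Round up: n = 40.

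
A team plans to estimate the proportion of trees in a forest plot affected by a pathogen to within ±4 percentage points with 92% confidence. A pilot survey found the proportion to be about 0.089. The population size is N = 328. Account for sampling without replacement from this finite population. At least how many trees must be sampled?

106

For a proportion with margin E = 0.04 at 92% confidence, z = 1.751.
n = p̂(1−p̂)(z/E)² = 0.089 × 0.911 × (1.751/0.04)² = 155.37 — call this n₀.
Finite-population correction with N = 328: n = n₀ / (1 + (n₀−1)/N) = 155.37 / 1.471 = 105.62
Round up: n = 106.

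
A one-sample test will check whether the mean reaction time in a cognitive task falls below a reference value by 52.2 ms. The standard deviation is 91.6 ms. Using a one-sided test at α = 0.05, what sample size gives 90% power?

27

For a one-sample z-test, n = ((z_α + z_β)·σ/δ)².
z_α = 1.645 (one-sided α = 0.05); z_β = 1.282 (power 90% → β = 0.1).
n = (2.927 × 91.6 / 52.2)² = 26.38
Round up: n = 27.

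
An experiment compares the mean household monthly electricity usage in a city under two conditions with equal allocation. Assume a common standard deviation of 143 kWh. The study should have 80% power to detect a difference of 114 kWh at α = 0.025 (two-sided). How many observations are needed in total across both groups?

60 total

For two equal groups, n per group = 2·((z_{α/2} + z_β)·σ/δ)².
z_{α/2} = 2.241; z_β = 0.842 (power 80%).
n = 2 × (3.083 × 143 / 114)² = 2 × 14.96 = 29.92
Round up: n = 30 per group.
Total across both groups: 2 × 30 = 60.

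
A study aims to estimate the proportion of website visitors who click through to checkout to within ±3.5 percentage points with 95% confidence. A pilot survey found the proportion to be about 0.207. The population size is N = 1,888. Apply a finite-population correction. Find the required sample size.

405

For a proportion with margin E = 0.035 at 95% confidence, z = 1.960.
n = p̂(1−p̂)(z/E)² = 0.207 × 0.793 × (1.960/0.035)² = 514.78 — call this n₀.
Finite-population correction with N = 1,888: n = n₀ / (1 + (n₀−1)/N) = 514.78 / 1.272 = 404.70
Round up: n = 405.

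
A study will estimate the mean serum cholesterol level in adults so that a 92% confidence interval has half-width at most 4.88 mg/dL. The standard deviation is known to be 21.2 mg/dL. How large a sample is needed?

58

For a mean, the margin of error is E = z·σ/√n, so n = (zσ/E)².
At 92% confidence, z = 1.751.
n = (1.751 × 21.2 / 4.88)² = 57.86
Round up: n = 58.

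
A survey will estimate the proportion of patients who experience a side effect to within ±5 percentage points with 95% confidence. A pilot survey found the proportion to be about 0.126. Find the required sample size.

170

For a proportion with margin E = 0.05 at 95% confidence, z = 1.960.
n = p̂(1−p̂)(z/E)² = 0.126 × 0.874 × (1.960/0.05)² = 169.22
Round up: n = 170.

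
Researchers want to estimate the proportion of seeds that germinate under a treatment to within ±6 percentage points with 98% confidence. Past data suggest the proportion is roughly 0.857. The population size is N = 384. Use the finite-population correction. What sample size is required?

125

For a proportion with margin E = 0.06 at 98% confidence, z = 2.326.
n = p̂(1−p̂)(z/E)² = 0.857 × 0.143 × (2.326/0.06)² = 184.18 — call this n₀.
Finite-population correction with N = 384: n = n₀ / (1 + (n₀−1)/N) = 184.18 / 1.477 = 124.70
Round up: n = 125.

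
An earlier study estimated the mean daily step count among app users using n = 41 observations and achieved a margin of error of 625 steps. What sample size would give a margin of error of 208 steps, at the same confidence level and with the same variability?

371

Margin of error scales as 1/√n, so n₂ = n₁·(E₁/E₂)².
n₂ = 41 × (625/208)² = 41 × 9.029 = 370.19
Round up: n₂ = 371.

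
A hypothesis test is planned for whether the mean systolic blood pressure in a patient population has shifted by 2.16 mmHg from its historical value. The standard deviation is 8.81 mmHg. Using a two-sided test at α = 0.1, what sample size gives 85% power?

120

For a one-sample z-test, n = ((z_{α/2} + z_β)·σ/δ)².
z_{α/2} = 1.645 (two-sided α = 0.1); z_β = 1.036 (power 85% → β = 0.15).
n = (2.681 × 8.81 / 2.16)² = 119.57
Round up: n = 120.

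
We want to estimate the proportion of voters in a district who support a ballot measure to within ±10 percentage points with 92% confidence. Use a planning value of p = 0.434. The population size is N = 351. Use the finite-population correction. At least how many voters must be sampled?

63

For a proportion with margin E = 0.1 at 92% confidence, z = 1.751.
n = p̂(1−p̂)(z/E)² = 0.434 × 0.566 × (1.751/0.1)² = 75.31 — call this n₀.
Finite-population correction with N = 351: n = n₀ / (1 + (n₀−1)/N) = 75.31 / 1.212 = 62.14
Round up: n = 63.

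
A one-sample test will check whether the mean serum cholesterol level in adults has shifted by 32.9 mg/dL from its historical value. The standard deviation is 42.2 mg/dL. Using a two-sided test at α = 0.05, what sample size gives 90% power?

For a one-sample z-test, n = ((z_{α/2} + z_β)·σ/δ)².
z_{α/2} = 1.960 (two-sided α = 0.05); z_β = 1.282 (power 90% → β = 0.1).
n = (3.242 × 42.2 / 32.9)² = 17.29
Round up: n = 18.

18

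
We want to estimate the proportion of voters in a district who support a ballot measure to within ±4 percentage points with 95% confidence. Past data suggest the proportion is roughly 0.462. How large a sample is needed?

597

For a proportion with margin E = 0.04 at 95% confidence, z = 1.960.
n = p̂(1−p̂)(z/E)² = 0.462 × 0.538 × (1.960/0.04)² = 596.78
Round up: n = 597.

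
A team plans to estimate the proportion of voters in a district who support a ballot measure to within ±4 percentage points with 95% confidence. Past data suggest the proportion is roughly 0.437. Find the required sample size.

n = 591

For a proportion with margin E = 0.04 at 95% confidence, z = 1.960.
n = p̂(1−p̂)(z/E)² = 0.437 × 0.563 × (1.960/0.04)² = 590.72
Round up: n = 591.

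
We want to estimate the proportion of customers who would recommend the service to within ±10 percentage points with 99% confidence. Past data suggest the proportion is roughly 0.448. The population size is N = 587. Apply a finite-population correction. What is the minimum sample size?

n = 129

For a proportion with margin E = 0.1 at 99% confidence, z = 2.576.
n = p̂(1−p̂)(z/E)² = 0.448 × 0.552 × (2.576/0.1)² = 164.10 — call this n₀.
Finite-population correction with N = 587: n = n₀ / (1 + (n₀−1)/N) = 164.10 / 1.278 = 128.40
Round up: n = 129.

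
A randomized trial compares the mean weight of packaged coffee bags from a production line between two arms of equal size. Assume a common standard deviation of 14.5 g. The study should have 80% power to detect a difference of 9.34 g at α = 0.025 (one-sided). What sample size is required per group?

For two equal groups, n per group = 2·((z_α + z_β)·σ/δ)².
z_α = 1.960; z_β = 0.842 (power 80%).
n = 2 × (2.802 × 14.5 / 9.34)² = 2 × 18.92 = 37.84
Round up: n = 38 per group.

38 per group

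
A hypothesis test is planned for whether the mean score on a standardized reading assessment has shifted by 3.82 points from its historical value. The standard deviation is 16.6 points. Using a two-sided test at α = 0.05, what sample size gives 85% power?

n = 170

For a one-sample z-test, n = ((z_{α/2} + z_β)·σ/δ)².
z_{α/2} = 1.960 (two-sided α = 0.05); z_β = 1.036 (power 85% → β = 0.15).
n = (2.996 × 16.6 / 3.82)² = 169.50
Round up: n = 170.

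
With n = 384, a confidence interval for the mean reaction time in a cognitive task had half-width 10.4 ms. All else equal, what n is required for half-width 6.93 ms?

865

Margin of error scales as 1/√n, so n₂ = n₁·(E₁/E₂)².
n₂ = 384 × (10.4/6.93)² = 384 × 2.252 = 864.77
Round up: n₂ = 865.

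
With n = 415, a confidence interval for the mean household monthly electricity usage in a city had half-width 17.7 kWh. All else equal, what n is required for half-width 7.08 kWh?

Margin of error scales as 1/√n, so n₂ = n₁·(E₁/E₂)².
n₂ = 415 × (17.7/7.08)² = 415 × 6.25 = 2593.75
Round up: n₂ = 2594.

n = 2594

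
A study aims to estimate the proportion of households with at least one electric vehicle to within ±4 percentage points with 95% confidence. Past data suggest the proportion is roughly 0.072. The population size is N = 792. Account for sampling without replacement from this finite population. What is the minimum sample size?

134

For a proportion with margin E = 0.04 at 95% confidence, z = 1.960.
n = p̂(1−p̂)(z/E)² = 0.072 × 0.928 × (1.960/0.04)² = 160.43 — call this n₀.
Finite-population correction with N = 792: n = n₀ / (1 + (n₀−1)/N) = 160.43 / 1.201 = 133.58
Round up: n = 134.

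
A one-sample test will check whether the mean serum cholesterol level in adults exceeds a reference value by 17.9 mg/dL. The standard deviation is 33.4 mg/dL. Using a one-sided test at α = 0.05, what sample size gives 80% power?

For a one-sample z-test, n = ((z_α + z_β)·σ/δ)².
z_α = 1.645 (one-sided α = 0.05); z_β = 0.842 (power 80% → β = 0.2).
n = (2.487 × 33.4 / 17.9)² = 21.53
Round up: n = 22.

n = 22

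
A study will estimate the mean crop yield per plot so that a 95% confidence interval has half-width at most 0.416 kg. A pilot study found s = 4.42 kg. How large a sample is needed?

For a mean, the margin of error is E = z·σ/√n, so n = (zσ/E)².
At 95% confidence, z = 1.960.
n = (1.960 × 4.42 / 0.416)² = 433.68
Round up: n = 434.

434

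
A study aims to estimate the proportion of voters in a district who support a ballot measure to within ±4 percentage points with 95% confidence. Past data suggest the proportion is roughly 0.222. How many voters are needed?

For a proportion with margin E = 0.04 at 95% confidence, z = 1.960.
n = p̂(1−p̂)(z/E)² = 0.222 × 0.778 × (1.960/0.04)² = 414.69
Round up: n = 415.

n = 415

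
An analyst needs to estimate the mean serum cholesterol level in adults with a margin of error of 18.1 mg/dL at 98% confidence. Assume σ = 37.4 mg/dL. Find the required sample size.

24

For a mean, the margin of error is E = z·σ/√n, so n = (zσ/E)².
At 98% confidence, z = 2.326.
n = (2.326 × 37.4 / 18.1)² = 23.10
Round up: n = 24.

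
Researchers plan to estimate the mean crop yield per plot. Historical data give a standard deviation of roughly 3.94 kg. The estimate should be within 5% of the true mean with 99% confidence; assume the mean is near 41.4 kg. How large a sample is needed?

For a mean, the margin of error is E = z·σ/√n, so n = (zσ/E)².
At 99% confidence, z = 2.576.
E = 5% of 41.4 = 2.07 kg.
n = (2.576 × 3.94 / 2.07)² = 24.04
Round up: n = 25.

25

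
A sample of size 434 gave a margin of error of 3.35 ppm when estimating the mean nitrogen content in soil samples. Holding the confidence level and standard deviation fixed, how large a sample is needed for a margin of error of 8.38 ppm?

Margin of error scales as 1/√n, so n₂ = n₁·(E₁/E₂)².
n₂ = 434 × (3.35/8.38)² = 434 × 0.1598 = 69.35
Round up: n₂ = 70.

70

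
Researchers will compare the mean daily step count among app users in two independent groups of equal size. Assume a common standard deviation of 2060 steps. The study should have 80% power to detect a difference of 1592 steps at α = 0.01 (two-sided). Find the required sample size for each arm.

For two equal groups, n per group = 2·((z_{α/2} + z_β)·σ/δ)².
z_{α/2} = 2.576; z_β = 0.842 (power 80%).
n = 2 × (3.418 × 2060 / 1592)² = 2 × 19.56 = 39.12
Round up: n = 40 per group.

40 per group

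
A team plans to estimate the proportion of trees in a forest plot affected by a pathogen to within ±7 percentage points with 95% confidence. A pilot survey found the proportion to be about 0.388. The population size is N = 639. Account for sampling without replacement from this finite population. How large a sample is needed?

For a proportion with margin E = 0.07 at 95% confidence, z = 1.960.
n = p̂(1−p̂)(z/E)² = 0.388 × 0.612 × (1.960/0.07)² = 186.17 — call this n₀.
Finite-population correction with N = 639: n = n₀ / (1 + (n₀−1)/N) = 186.17 / 1.29 = 144.32
Round up: n = 145.

145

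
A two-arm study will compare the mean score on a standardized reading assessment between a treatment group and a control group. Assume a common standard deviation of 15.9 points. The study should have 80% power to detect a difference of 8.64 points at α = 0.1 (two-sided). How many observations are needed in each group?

42 per group

For two equal groups, n per group = 2·((z_{α/2} + z_β)·σ/δ)².
z_{α/2} = 1.645; z_β = 0.842 (power 80%).
n = 2 × (2.487 × 15.9 / 8.64)² = 2 × 20.95 = 41.90
Round up: n = 42 per group.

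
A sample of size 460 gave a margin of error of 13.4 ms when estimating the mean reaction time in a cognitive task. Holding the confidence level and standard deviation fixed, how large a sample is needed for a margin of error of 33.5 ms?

74

Margin of error scales as 1/√n, so n₂ = n₁·(E₁/E₂)².
n₂ = 460 × (13.4/33.5)² = 460 × 0.16 = 73.60
Round up: n₂ = 74.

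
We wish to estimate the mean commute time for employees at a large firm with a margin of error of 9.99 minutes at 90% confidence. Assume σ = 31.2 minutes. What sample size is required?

For a mean, the margin of error is E = z·σ/√n, so n = (zσ/E)².
At 90% confidence, z = 1.645.
n = (1.645 × 31.2 / 9.99)² = 26.39
Round up: n = 27.

n = 27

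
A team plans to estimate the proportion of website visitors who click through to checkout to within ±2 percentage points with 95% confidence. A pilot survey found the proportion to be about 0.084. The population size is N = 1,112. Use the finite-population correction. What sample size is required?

For a proportion with margin E = 0.02 at 95% confidence, z = 1.960.
n = p̂(1−p̂)(z/E)² = 0.084 × 0.916 × (1.960/0.02)² = 738.97 — call this n₀.
Finite-population correction with N = 1,112: n = n₀ / (1 + (n₀−1)/N) = 738.97 / 1.664 = 444.09
Round up: n = 445.

445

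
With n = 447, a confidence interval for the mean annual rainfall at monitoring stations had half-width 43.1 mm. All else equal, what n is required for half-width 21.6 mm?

Margin of error scales as 1/√n, so n₂ = n₁·(E₁/E₂)².
n₂ = 447 × (43.1/21.6)² = 447 × 3.982 = 1779.95
Round up: n₂ = 1780.

n = 1780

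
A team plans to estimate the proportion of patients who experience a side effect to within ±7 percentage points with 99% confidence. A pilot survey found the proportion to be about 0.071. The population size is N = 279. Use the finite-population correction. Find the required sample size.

68

For a proportion with margin E = 0.07 at 99% confidence, z = 2.576.
n = p̂(1−p̂)(z/E)² = 0.071 × 0.929 × (2.576/0.07)² = 89.32 — call this n₀.
Finite-population correction with N = 279: n = n₀ / (1 + (n₀−1)/N) = 89.32 / 1.317 = 67.82
Round up: n = 68.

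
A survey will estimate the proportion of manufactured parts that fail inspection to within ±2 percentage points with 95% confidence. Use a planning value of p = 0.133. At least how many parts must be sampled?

1108

For a proportion with margin E = 0.02 at 95% confidence, z = 1.960.
n = p̂(1−p̂)(z/E)² = 0.133 × 0.867 × (1.960/0.02)² = 1107.45
Round up: n = 1108.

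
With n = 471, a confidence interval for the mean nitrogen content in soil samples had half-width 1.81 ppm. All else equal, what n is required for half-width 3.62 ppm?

Margin of error scales as 1/√n, so n₂ = n₁·(E₁/E₂)².
n₂ = 471 × (1.81/3.62)² = 471 × 0.25 = 117.75
Round up: n₂ = 118.

n = 118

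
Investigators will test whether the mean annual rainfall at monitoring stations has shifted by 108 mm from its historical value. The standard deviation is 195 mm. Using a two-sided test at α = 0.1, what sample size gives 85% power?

For a one-sample z-test, n = ((z_{α/2} + z_β)·σ/δ)².
z_{α/2} = 1.645 (two-sided α = 0.1); z_β = 1.036 (power 85% → β = 0.15).
n = (2.681 × 195 / 108)² = 23.43
Round up: n = 24.

24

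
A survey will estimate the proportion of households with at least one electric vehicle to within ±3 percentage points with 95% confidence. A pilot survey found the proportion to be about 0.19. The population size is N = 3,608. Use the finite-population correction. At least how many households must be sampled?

n = 556

For a proportion with margin E = 0.03 at 95% confidence, z = 1.960.
n = p̂(1−p̂)(z/E)² = 0.19 × 0.81 × (1.960/0.03)² = 656.91 — call this n₀.
Finite-population correction with N = 3,608: n = n₀ / (1 + (n₀−1)/N) = 656.91 / 1.182 = 555.76
Round up: n = 556.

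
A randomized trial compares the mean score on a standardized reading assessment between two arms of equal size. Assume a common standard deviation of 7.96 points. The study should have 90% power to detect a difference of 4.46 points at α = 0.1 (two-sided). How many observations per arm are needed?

For two equal groups, n per group = 2·((z_{α/2} + z_β)·σ/δ)².
z_{α/2} = 1.645; z_β = 1.282 (power 90%).
n = 2 × (2.927 × 7.96 / 4.46)² = 2 × 27.29 = 54.58
Round up: n = 55 per group.

55 per group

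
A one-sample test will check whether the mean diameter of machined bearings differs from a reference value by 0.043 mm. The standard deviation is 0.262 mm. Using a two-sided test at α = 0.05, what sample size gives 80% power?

292

For a one-sample z-test, n = ((z_{α/2} + z_β)·σ/δ)².
z_{α/2} = 1.960 (two-sided α = 0.05); z_β = 0.842 (power 80% → β = 0.2).
n = (2.802 × 0.262 / 0.043)² = 291.48
Round up: n = 292.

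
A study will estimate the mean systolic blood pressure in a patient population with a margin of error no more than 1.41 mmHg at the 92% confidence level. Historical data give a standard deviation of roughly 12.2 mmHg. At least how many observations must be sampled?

For a mean, the margin of error is E = z·σ/√n, so n = (zσ/E)².
At 92% confidence, z = 1.751.
n = (1.751 × 12.2 / 1.41)² = 229.54
Round up: n = 230.

230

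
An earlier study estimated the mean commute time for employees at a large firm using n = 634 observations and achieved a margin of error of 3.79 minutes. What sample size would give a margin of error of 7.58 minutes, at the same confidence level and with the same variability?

159

Margin of error scales as 1/√n, so n₂ = n₁·(E₁/E₂)².
n₂ = 634 × (3.79/7.58)² = 634 × 0.25 = 158.50
Round up: n₂ = 159.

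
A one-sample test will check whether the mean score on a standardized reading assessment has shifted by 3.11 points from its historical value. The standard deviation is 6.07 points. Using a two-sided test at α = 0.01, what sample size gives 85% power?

50

For a one-sample z-test, n = ((z_{α/2} + z_β)·σ/δ)².
z_{α/2} = 2.576 (two-sided α = 0.01); z_β = 1.036 (power 85% → β = 0.15).
n = (3.612 × 6.07 / 3.11)² = 49.70
Round up: n = 50.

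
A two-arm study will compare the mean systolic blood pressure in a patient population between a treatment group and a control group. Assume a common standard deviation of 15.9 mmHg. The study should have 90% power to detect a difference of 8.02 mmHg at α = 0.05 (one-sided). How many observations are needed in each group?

68 per group

For two equal groups, n per group = 2·((z_α + z_β)·σ/δ)².
z_α = 1.645; z_β = 1.282 (power 90%).
n = 2 × (2.927 × 15.9 / 8.02)² = 2 × 33.67 = 67.34
Round up: n = 68 per group.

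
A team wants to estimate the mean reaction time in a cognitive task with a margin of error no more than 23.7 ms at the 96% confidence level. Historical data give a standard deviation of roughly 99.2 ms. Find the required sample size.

For a mean, the margin of error is E = z·σ/√n, so n = (zσ/E)².
At 96% confidence, z = 2.054.
n = (2.054 × 99.2 / 23.7)² = 73.91
Round up: n = 74.

74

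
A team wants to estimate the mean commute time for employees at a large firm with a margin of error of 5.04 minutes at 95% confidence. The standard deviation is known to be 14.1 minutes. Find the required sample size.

For a mean, the margin of error is E = z·σ/√n, so n = (zσ/E)².
At 95% confidence, z = 1.960.
n = (1.960 × 14.1 / 5.04)² = 30.07
Round up: n = 31.

31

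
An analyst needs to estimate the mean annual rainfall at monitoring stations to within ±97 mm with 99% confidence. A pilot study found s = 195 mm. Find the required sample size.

n = 27

For a mean, the margin of error is E = z·σ/√n, so n = (zσ/E)².
At 99% confidence, z = 2.576.
n = (2.576 × 195 / 97)² = 26.82
Round up: n = 27.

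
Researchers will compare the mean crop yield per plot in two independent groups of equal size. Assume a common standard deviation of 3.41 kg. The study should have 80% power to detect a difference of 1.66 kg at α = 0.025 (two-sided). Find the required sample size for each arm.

For two equal groups, n per group = 2·((z_{α/2} + z_β)·σ/δ)².
z_{α/2} = 2.241; z_β = 0.842 (power 80%).
n = 2 × (3.083 × 3.41 / 1.66)² = 2 × 40.11 = 80.22
Round up: n = 81 per group.

81 per group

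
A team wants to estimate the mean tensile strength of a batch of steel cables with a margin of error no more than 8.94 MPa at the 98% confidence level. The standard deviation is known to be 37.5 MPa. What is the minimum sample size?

For a mean, the margin of error is E = z·σ/√n, so n = (zσ/E)².
At 98% confidence, z = 2.326.
n = (2.326 × 37.5 / 8.94)² = 95.19
Round up: n = 96.

96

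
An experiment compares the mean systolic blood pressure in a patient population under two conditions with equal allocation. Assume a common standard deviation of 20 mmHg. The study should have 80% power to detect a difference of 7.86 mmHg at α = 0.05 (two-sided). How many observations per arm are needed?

For two equal groups, n per group = 2·((z_{α/2} + z_β)·σ/δ)².
z_{α/2} = 1.960; z_β = 0.842 (power 80%).
n = 2 × (2.802 × 20 / 7.86)² = 2 × 50.83 = 101.66
Round up: n = 102 per group.

102 per group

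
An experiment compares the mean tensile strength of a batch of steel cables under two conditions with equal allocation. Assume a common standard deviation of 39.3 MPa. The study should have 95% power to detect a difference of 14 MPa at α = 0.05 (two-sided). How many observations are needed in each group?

205 per group

For two equal groups, n per group = 2·((z_{α/2} + z_β)·σ/δ)².
z_{α/2} = 1.960; z_β = 1.645 (power 95%).
n = 2 × (3.605 × 39.3 / 14)² = 2 × 102.41 = 204.82
Round up: n = 205 per group.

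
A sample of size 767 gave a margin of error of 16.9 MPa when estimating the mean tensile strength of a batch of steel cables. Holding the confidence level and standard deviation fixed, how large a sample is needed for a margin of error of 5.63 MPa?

Margin of error scales as 1/√n, so n₂ = n₁·(E₁/E₂)².
n₂ = 767 × (16.9/5.63)² = 767 × 9.011 = 6911.44
Round up: n₂ = 6912.

n = 6912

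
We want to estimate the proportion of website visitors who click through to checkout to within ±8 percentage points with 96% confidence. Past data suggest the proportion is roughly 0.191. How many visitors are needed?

For a proportion with margin E = 0.08 at 96% confidence, z = 2.054.
n = p̂(1−p̂)(z/E)² = 0.191 × 0.809 × (2.054/0.08)² = 101.86
Round up: n = 102.

102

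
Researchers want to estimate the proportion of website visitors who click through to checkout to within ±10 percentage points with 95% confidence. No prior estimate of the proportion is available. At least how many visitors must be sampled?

For a proportion with margin E = 0.1 at 95% confidence, z = 1.960.
With no prior estimate, use p = 0.5, which maximizes p(1−p) at 0.25.
n = 0.25 × (z/E)² = 0.25 × (1.960/0.1)² = 96.04
Round up: n = 97.

97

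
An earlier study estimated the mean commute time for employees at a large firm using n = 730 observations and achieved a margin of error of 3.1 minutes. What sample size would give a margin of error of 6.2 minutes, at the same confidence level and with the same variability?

183

Margin of error scales as 1/√n, so n₂ = n₁·(E₁/E₂)².
n₂ = 730 × (3.1/6.2)² = 730 × 0.25 = 182.50
Round up: n₂ = 183.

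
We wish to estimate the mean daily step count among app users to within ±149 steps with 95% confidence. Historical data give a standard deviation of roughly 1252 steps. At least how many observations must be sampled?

For a mean, the margin of error is E = z·σ/√n, so n = (zσ/E)².
At 95% confidence, z = 1.960.
n = (1.960 × 1252 / 149)² = 271.24
Round up: n = 272.

n = 272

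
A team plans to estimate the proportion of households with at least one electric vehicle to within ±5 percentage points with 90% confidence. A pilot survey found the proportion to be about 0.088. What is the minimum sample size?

87

For a proportion with margin E = 0.05 at 90% confidence, z = 1.645.
n = p̂(1−p̂)(z/E)² = 0.088 × 0.912 × (1.645/0.05)² = 86.87
Round up: n = 87.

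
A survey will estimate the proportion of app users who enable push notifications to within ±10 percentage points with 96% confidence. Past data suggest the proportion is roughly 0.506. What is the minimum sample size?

For a proportion with margin E = 0.1 at 96% confidence, z = 2.054.
n = p̂(1−p̂)(z/E)² = 0.506 × 0.494 × (2.054/0.1)² = 105.46
Round up: n = 106.

n = 106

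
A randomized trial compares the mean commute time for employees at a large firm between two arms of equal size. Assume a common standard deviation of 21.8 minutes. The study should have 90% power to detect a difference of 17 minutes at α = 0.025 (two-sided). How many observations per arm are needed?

41 per group

For two equal groups, n per group = 2·((z_{α/2} + z_β)·σ/δ)².
z_{α/2} = 2.241; z_β = 1.282 (power 90%).
n = 2 × (3.523 × 21.8 / 17)² = 2 × 20.41 = 40.82
Round up: n = 41 per group.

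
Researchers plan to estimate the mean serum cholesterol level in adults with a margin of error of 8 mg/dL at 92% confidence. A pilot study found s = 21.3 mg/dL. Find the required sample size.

For a mean, the margin of error is E = z·σ/√n, so n = (zσ/E)².
At 92% confidence, z = 1.751.
n = (1.751 × 21.3 / 8)² = 21.73
Round up: n = 22.

22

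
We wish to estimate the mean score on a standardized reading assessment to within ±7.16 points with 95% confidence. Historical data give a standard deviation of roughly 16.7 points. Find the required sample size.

For a mean, the margin of error is E = z·σ/√n, so n = (zσ/E)².
At 95% confidence, z = 1.960.
n = (1.960 × 16.7 / 7.16)² = 20.90
Round up: n = 21.

21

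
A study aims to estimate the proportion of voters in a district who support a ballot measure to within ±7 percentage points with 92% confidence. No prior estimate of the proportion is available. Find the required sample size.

157

For a proportion with margin E = 0.07 at 92% confidence, z = 1.751.
With no prior estimate, use p = 0.5, which maximizes p(1−p) at 0.25.
n = 0.25 × (z/E)² = 0.25 × (1.751/0.07)² = 156.43
Round up: n = 157.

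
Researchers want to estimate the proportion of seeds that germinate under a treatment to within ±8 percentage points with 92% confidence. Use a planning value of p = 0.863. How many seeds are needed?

For a proportion with margin E = 0.08 at 92% confidence, z = 1.751.
n = p̂(1−p̂)(z/E)² = 0.863 × 0.137 × (1.751/0.08)² = 56.64
Round up: n = 57.

57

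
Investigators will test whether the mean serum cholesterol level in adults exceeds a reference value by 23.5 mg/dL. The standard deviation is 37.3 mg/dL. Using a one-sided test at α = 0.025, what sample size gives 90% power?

27

For a one-sample z-test, n = ((z_α + z_β)·σ/δ)².
z_α = 1.960 (one-sided α = 0.025); z_β = 1.282 (power 90% → β = 0.1).
n = (3.242 × 37.3 / 23.5)² = 26.48
Round up: n = 27.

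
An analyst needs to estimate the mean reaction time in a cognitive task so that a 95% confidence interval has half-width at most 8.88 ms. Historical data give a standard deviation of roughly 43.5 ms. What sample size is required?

n = 93

For a mean, the margin of error is E = z·σ/√n, so n = (zσ/E)².
At 95% confidence, z = 1.960.
n = (1.960 × 43.5 / 8.88)² = 92.19
Round up: n = 93.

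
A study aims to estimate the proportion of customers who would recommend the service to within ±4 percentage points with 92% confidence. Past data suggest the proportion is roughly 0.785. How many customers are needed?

324

For a proportion with margin E = 0.04 at 92% confidence, z = 1.751.
n = p̂(1−p̂)(z/E)² = 0.785 × 0.215 × (1.751/0.04)² = 323.42
Round up: n = 324.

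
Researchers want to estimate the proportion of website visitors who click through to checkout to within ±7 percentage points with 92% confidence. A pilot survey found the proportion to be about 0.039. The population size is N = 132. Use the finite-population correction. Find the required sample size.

n = 21

For a proportion with margin E = 0.07 at 92% confidence, z = 1.751.
n = p̂(1−p̂)(z/E)² = 0.039 × 0.961 × (1.751/0.07)² = 23.45 — call this n₀.
Finite-population correction with N = 132: n = n₀ / (1 + (n₀−1)/N) = 23.45 / 1.17 = 20.04
Round up: n = 21.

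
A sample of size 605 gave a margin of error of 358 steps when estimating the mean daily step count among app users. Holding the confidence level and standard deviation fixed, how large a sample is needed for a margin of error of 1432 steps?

38

Margin of error scales as 1/√n, so n₂ = n₁·(E₁/E₂)².
n₂ = 605 × (358/1432)² = 605 × 0.0625 = 37.81
Round up: n₂ = 38.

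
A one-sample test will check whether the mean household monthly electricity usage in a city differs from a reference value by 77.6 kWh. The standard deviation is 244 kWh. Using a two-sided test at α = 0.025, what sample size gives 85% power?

n = 107

For a one-sample z-test, n = ((z_{α/2} + z_β)·σ/δ)².
z_{α/2} = 2.241 (two-sided α = 0.025); z_β = 1.036 (power 85% → β = 0.15).
n = (3.277 × 244 / 77.6)² = 106.17
Round up: n = 107.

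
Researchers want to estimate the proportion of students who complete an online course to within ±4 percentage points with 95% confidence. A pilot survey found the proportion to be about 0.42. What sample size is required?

For a proportion with margin E = 0.04 at 95% confidence, z = 1.960.
n = p̂(1−p̂)(z/E)² = 0.42 × 0.58 × (1.960/0.04)² = 584.88
Round up: n = 585.

585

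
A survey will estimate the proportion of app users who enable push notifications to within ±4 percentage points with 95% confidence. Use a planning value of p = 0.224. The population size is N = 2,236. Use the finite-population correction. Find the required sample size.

For a proportion with margin E = 0.04 at 95% confidence, z = 1.960.
n = p̂(1−p̂)(z/E)² = 0.224 × 0.776 × (1.960/0.04)² = 417.35 — call this n₀.
Finite-population correction with N = 2,236: n = n₀ / (1 + (n₀−1)/N) = 417.35 / 1.186 = 351.90
Round up: n = 352.

352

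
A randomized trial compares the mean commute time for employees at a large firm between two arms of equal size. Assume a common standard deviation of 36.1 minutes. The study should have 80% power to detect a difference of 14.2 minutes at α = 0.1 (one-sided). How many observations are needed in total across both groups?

For two equal groups, n per group = 2·((z_α + z_β)·σ/δ)².
z_α = 1.282; z_β = 0.842 (power 80%).
n = 2 × (2.124 × 36.1 / 14.2)² = 2 × 29.16 = 58.32
Round up: n = 59 per group.
Total across both groups: 2 × 59 = 118.

118 total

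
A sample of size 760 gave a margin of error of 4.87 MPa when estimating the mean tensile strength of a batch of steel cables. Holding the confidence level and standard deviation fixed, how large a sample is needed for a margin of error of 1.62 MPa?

Margin of error scales as 1/√n, so n₂ = n₁·(E₁/E₂)².
n₂ = 760 × (4.87/1.62)² = 760 × 9.037 = 6868.12
Round up: n₂ = 6869.

n = 6869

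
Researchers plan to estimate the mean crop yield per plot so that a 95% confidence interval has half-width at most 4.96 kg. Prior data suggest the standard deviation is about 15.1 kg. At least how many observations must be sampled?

36

For a mean, the margin of error is E = z·σ/√n, so n = (zσ/E)².
At 95% confidence, z = 1.960.
n = (1.960 × 15.1 / 4.96)² = 35.60
Round up: n = 36.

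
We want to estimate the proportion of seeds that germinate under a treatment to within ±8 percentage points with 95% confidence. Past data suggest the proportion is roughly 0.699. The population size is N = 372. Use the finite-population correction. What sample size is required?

For a proportion with margin E = 0.08 at 95% confidence, z = 1.960.
n = p̂(1−p̂)(z/E)² = 0.699 × 0.301 × (1.960/0.08)² = 126.29 — call this n₀.
Finite-population correction with N = 372: n = n₀ / (1 + (n₀−1)/N) = 126.29 / 1.337 = 94.46
Round up: n = 95.

95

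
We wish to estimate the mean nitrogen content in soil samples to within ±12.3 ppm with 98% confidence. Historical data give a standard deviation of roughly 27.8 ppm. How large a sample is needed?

For a mean, the margin of error is E = z·σ/√n, so n = (zσ/E)².
At 98% confidence, z = 2.326.
n = (2.326 × 27.8 / 12.3)² = 27.64
Round up: n = 28.

n = 28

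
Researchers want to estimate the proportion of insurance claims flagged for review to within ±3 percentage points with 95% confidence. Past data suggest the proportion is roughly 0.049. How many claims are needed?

199

For a proportion with margin E = 0.03 at 95% confidence, z = 1.960.
n = p̂(1−p̂)(z/E)² = 0.049 × 0.951 × (1.960/0.03)² = 198.91
Round up: n = 199.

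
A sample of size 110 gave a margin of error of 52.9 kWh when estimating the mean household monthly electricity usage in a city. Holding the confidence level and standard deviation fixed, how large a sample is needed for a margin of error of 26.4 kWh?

Margin of error scales as 1/√n, so n₂ = n₁·(E₁/E₂)².
n₂ = 110 × (52.9/26.4)² = 110 × 4.015 = 441.65
Round up: n₂ = 442.

442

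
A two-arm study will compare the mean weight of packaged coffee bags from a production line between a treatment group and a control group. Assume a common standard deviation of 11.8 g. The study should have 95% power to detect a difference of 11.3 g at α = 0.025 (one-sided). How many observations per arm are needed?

For two equal groups, n per group = 2·((z_α + z_β)·σ/δ)².
z_α = 1.960; z_β = 1.645 (power 95%).
n = 2 × (3.605 × 11.8 / 11.3)² = 2 × 14.17 = 28.34
Round up: n = 29 per group.

29 per group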